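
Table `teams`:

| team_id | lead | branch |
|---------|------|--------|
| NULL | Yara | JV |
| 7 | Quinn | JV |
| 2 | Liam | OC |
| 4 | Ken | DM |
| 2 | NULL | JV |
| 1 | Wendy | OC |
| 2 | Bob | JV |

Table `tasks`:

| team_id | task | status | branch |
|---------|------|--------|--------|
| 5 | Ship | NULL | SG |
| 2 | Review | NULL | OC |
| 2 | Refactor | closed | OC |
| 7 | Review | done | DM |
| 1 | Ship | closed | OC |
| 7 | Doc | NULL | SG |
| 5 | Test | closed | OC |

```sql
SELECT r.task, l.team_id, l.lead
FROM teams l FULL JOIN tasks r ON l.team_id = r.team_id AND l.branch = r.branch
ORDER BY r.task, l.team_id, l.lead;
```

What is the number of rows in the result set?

12

FULL OUTER JOIN keeps every row from both sides; unmatched rows get NULL for the other side's columns.
Matching on l.team_id = r.team_id AND l.branch = r.branch. A NULL in a compared column never satisfies the condition.
Matched pairs: 3; unmatched l rows kept: 5; unmatched r rows kept: 4.
Total: 3 matched + 9 padded = 12 rows.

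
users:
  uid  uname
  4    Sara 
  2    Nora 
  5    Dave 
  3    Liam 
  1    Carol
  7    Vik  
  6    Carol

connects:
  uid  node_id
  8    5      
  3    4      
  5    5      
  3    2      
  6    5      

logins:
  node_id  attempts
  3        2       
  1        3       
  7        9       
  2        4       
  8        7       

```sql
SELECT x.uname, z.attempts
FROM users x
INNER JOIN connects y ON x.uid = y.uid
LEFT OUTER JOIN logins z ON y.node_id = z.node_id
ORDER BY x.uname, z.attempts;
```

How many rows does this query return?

4

Evaluate left to right. First `users x INNER JOIN connects y` on uid: 4 row(s).
Then LEFT JOIN `logins z` on node_id: each of those 4 rows is kept; rows whose y.node_id has no match in z get NULL for z's columns.
Result: 4 row(s).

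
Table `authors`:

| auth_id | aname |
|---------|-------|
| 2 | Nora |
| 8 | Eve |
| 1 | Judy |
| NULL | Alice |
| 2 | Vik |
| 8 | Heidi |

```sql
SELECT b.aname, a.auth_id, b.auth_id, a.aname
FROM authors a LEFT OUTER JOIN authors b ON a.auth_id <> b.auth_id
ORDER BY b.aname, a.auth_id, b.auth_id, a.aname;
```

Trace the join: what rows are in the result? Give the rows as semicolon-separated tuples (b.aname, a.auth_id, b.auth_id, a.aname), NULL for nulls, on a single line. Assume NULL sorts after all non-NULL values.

(Eve, 1, 8, Judy); (Eve, 2, 8, Nora); (Eve, 2, 8, Vik); (Heidi, 1, 8, Judy); (Heidi, 2, 8, Nora); (Heidi, 2, 8, Vik); (Judy, 2, 1, Nora); (Judy, 2, 1, Vik); (Judy, 8, 1, Eve); (Judy, 8, 1, Heidi); (Nora, 1, 2, Judy); (Nora, 8, 2, Eve); (Nora, 8, 2, Heidi); (Vik, 1, 2, Judy); (Vik, 8, 2, Eve); (Vik, 8, 2, Heidi); (NULL, NULL, NULL, Alice)

LEFT JOIN keeps every row from `authors a`; unmatched rows get NULL for `authors b`'s columns.
Matching on a.auth_id <> b.auth_id. A NULL in a compared column never satisfies the condition.
- a (auth_id=2) pairs with 3 row(s) of b.
- a (auth_id=8) pairs with 3 row(s) of b.
- a (auth_id=1) pairs with 4 row(s) of b.
- a (auth_id=NULL) has no partner → padded with NULL.
- a (auth_id=2) pairs with 3 row(s) of b.
- a (auth_id=8) pairs with 3 row(s) of b.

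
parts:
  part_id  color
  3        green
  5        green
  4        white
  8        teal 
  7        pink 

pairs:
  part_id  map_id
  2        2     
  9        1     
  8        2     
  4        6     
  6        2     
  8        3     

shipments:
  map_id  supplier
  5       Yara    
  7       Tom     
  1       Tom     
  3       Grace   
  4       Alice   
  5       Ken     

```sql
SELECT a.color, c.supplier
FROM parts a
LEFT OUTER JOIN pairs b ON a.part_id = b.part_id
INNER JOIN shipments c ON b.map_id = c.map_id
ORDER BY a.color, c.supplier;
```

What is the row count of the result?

Evaluate left to right. First `parts a LEFT JOIN pairs b` on part_id: 6 row(s).
Then INNER JOIN `shipments c` on map_id: keep only rows whose b.map_id appears in c.
Result: 1 row(s).

1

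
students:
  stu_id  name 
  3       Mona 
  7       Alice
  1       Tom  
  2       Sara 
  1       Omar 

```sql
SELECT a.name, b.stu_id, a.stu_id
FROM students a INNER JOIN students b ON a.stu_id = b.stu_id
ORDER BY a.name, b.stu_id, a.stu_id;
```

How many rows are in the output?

7

INNER JOIN keeps only pairs where the ON condition holds.
Matching on a.stu_id = b.stu_id.
Matched pairs: 7.
Total: 7 rows.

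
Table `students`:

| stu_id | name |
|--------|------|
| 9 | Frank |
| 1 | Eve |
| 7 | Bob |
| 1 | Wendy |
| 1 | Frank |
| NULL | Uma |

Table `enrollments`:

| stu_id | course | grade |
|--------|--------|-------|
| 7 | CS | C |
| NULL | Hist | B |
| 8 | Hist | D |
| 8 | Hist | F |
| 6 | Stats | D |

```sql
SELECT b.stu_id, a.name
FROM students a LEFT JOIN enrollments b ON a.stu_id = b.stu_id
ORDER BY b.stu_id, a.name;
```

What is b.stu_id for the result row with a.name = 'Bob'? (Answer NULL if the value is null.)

7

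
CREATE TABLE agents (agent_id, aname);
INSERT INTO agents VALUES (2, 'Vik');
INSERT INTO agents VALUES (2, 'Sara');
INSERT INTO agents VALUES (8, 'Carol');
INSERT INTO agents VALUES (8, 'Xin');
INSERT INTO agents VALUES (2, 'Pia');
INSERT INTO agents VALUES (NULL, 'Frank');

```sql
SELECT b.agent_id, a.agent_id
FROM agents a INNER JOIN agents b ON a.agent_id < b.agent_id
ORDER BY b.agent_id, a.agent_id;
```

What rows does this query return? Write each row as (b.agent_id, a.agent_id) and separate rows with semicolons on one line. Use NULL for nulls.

INNER JOIN keeps only pairs where the ON condition holds.
Matching on a.agent_id < b.agent_id. A NULL in a compared column never satisfies the condition.
- a (agent_id=2) pairs with 2 row(s) of b.
- a (agent_id=2) pairs with 2 row(s) of b.
- a (agent_id=8) has no partner → excluded.
- a (agent_id=8) has no partner → excluded.
- a (agent_id=2) pairs with 2 row(s) of b.
- a (agent_id=NULL) has no partner → excluded.
After projecting and ordering:
b.agent_id | a.agent_id
8 | 2
8 | 2
8 | 2
8 | 2
8 | 2
8 | 2

(8, 2); (8, 2); (8, 2); (8, 2); (8, 2); (8, 2)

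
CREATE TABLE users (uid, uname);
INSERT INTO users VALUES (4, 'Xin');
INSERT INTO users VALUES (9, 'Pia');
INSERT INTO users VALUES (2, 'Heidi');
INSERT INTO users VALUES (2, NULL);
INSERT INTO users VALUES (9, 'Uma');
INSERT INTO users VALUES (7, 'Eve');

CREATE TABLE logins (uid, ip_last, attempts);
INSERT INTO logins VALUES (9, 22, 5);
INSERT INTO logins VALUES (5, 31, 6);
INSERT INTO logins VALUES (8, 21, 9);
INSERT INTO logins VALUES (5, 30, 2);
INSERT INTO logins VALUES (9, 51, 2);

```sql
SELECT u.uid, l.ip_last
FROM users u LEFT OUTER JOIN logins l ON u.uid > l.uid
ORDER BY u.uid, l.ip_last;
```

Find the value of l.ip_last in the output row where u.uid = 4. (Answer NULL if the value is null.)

LEFT JOIN keeps every row from `users`; unmatched rows get NULL for `logins`'s columns.
Matching on u.uid > l.uid.
Matched pairs: 8; unmatched u rows kept: 3.

NULL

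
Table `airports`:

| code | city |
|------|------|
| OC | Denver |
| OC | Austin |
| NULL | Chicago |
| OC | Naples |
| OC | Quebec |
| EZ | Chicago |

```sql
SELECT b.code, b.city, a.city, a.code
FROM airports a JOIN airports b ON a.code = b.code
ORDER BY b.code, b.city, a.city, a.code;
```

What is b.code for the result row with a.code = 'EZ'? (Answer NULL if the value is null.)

EZ

INNER JOIN keeps only pairs where the ON condition holds.
Matching on a.code = b.code. A NULL in a compared column never satisfies the condition.
Matched pairs: 17.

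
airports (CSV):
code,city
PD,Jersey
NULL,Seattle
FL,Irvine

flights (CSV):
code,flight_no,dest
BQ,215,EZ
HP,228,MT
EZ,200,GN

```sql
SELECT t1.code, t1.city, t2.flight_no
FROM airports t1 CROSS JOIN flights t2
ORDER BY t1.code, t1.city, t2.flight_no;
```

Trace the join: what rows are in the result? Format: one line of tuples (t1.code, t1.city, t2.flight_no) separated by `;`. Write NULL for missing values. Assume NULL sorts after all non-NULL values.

(FL, Irvine, 200); (FL, Irvine, 215); (FL, Irvine, 228); (PD, Jersey, 200); (PD, Jersey, 215); (PD, Jersey, 228); (NULL, Seattle, 200); (NULL, Seattle, 215); (NULL, Seattle, 228)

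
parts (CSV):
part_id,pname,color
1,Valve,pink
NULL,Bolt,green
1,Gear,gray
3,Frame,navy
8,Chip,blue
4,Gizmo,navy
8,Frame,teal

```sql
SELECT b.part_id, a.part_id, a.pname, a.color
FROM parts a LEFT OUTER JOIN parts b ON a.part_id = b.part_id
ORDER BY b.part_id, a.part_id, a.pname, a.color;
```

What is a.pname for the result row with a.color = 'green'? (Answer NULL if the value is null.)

Bolt

LEFT JOIN keeps every row from `parts a`; unmatched rows get NULL for `parts b`'s columns.
Matching on a.part_id = b.part_id. A NULL in a compared column never satisfies the condition.
- a (part_id=1) pairs with 2 row(s) of b.
- a (part_id=NULL) has no partner → padded with NULL.
- a (part_id=1) pairs with 2 row(s) of b.
- a (part_id=3) pairs with 1 row(s) of b.
- a (part_id=8) pairs with 2 row(s) of b.
- a (part_id=4) pairs with 1 row(s) of b.
- a (part_id=8) pairs with 2 row(s) of b.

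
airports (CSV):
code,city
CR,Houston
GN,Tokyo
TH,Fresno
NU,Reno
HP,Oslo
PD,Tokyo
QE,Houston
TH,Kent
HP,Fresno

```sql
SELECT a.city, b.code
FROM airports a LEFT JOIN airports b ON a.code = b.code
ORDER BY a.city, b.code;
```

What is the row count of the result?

13

LEFT JOIN keeps every row from `airports a`; unmatched rows get NULL for `airports b`'s columns.
Matching on a.code = b.code.
- a (code=CR) pairs with 1 row(s) of b.
- a (code=GN) pairs with 1 row(s) of b.
- a (code=TH) pairs with 2 row(s) of b.
- a (code=NU) pairs with 1 row(s) of b.
- a (code=HP) pairs with 2 row(s) of b.
- a (code=PD) pairs with 1 row(s) of b.
- a (code=QE) pairs with 1 row(s) of b.
- a (code=TH) pairs with 2 row(s) of b.
- a (code=HP) pairs with 2 row(s) of b.
Total: 13 rows.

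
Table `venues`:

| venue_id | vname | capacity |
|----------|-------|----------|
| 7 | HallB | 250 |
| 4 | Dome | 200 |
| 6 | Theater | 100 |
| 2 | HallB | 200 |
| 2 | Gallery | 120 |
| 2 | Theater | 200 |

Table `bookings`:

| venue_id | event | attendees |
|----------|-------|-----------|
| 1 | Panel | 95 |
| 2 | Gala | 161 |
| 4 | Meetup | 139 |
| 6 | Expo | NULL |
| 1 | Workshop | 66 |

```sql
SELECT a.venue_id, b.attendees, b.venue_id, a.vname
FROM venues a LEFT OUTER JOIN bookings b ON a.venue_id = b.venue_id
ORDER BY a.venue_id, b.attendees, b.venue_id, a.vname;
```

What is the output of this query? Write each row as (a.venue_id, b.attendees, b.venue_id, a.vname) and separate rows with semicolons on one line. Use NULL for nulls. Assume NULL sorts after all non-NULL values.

LEFT JOIN keeps every row from `venues`; unmatched rows get NULL for `bookings`'s columns.
Matching on a.venue_id = b.venue_id.
Matched pairs: 5; unmatched a rows kept: 1.

(2, 161, 2, Gallery); (2, 161, 2, HallB); (2, 161, 2, Theater); (4, 139, 4, Dome); (6, NULL, 6, Theater); (7, NULL, NULL, HallB)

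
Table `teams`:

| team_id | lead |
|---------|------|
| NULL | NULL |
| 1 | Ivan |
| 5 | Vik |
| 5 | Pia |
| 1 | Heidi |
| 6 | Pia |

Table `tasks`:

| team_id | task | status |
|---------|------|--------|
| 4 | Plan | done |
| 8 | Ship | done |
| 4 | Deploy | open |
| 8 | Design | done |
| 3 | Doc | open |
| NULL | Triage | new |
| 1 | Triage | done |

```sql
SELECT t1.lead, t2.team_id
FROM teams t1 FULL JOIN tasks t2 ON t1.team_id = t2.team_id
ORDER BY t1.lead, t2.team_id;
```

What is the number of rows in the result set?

12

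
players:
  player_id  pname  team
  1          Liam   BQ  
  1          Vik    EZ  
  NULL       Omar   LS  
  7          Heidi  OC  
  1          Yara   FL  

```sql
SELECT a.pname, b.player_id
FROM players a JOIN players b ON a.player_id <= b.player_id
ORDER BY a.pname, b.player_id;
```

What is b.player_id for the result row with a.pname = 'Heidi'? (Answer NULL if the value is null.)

7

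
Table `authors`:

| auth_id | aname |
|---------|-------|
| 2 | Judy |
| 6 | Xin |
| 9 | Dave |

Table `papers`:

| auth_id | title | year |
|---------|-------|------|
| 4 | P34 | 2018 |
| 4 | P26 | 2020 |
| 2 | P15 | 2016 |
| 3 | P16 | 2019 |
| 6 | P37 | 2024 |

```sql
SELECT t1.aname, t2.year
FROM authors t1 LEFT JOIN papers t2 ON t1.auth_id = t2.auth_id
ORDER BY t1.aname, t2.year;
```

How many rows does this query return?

LEFT JOIN keeps every row from `authors`; unmatched rows get NULL for `papers`'s columns.
Matching on t1.auth_id = t2.auth_id.
Matched pairs: 2; unmatched t1 rows kept: 1.
Total: 2 matched + 1 padded = 3 rows.

3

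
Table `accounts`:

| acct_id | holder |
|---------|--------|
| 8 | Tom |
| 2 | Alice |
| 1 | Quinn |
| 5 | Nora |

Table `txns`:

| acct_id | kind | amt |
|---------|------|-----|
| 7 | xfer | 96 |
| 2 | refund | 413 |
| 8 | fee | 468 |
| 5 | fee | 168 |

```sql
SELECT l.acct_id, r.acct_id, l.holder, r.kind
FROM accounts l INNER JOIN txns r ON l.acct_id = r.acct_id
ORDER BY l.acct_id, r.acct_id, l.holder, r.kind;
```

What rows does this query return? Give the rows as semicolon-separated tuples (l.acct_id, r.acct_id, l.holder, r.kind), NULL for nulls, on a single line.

(2, 2, Alice, refund); (5, 5, Nora, fee); (8, 8, Tom, fee)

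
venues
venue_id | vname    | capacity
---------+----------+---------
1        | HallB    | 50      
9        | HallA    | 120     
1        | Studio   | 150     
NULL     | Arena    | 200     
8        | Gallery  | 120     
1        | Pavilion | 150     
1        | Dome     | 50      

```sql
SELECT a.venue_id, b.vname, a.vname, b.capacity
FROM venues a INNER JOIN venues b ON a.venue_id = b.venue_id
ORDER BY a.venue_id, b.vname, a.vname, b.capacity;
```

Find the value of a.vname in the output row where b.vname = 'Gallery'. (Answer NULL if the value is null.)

INNER JOIN keeps only pairs where the ON condition holds.
Matching on a.venue_id = b.venue_id. A NULL in a compared column never satisfies the condition.
- venue_id=1: 4 matching b row(s), so 4 row(s) emitted.
- venue_id=9: 1 matching b row(s), so 1 row(s) emitted.
- venue_id=1: 4 matching b row(s), so 4 row(s) emitted.
- venue_id=NULL: no matching b row, dropped.
- venue_id=8: 1 matching b row(s), so 1 row(s) emitted.
- venue_id=1: 4 matching b row(s), so 4 row(s) emitted.
- venue_id=1: 4 matching b row(s), so 4 row(s) emitted.

Gallery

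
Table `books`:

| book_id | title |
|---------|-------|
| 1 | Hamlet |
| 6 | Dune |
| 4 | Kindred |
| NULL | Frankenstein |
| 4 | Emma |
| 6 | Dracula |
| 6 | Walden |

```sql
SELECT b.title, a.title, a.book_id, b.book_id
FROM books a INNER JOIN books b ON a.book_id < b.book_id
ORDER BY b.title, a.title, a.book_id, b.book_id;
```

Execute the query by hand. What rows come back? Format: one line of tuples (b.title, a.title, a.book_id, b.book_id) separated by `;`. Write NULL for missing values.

(Dracula, Emma, 4, 6); (Dracula, Hamlet, 1, 6); (Dracula, Kindred, 4, 6); (Dune, Emma, 4, 6); (Dune, Hamlet, 1, 6); (Dune, Kindred, 4, 6); (Emma, Hamlet, 1, 4); (Kindred, Hamlet, 1, 4); (Walden, Emma, 4, 6); (Walden, Hamlet, 1, 6); (Walden, Kindred, 4, 6)

INNER JOIN keeps only pairs where the ON condition holds.
Matching on a.book_id < b.book_id. A NULL in a compared column never satisfies the condition.
- a (book_id=1) pairs with 5 row(s) of b.
- a (book_id=6) has no partner → excluded.
- a (book_id=4) pairs with 3 row(s) of b.
- a (book_id=NULL) has no partner → excluded.
- a (book_id=4) pairs with 3 row(s) of b.
- a (book_id=6) has no partner → excluded.
- a (book_id=6) has no partner → excluded.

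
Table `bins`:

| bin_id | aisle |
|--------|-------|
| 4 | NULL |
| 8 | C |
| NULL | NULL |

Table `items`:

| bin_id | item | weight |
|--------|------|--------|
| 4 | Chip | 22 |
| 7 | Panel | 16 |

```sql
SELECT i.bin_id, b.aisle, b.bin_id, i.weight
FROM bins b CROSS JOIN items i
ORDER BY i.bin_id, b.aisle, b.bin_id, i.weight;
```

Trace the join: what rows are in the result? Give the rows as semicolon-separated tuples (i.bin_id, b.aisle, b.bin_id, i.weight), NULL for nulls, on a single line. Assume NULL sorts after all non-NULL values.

CROSS JOIN pairs every row of `bins` with every row of `items`: 3 × 2 = 6 rows.

(4, C, 8, 22); (4, NULL, 4, 22); (4, NULL, NULL, 22); (7, C, 8, 16); (7, NULL, 4, 16); (7, NULL, NULL, 16)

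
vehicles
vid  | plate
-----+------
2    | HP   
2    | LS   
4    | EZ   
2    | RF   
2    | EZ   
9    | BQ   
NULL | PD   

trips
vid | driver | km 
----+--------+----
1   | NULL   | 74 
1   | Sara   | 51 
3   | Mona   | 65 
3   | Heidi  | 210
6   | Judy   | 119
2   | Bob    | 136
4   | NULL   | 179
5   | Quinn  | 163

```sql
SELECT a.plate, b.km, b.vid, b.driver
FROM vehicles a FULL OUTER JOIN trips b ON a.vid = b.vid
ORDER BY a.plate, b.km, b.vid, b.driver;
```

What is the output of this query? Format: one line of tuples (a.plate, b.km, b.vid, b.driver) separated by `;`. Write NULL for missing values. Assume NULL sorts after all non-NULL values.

(BQ, NULL, NULL, NULL); (EZ, 136, 2, Bob); (EZ, 179, 4, NULL); (HP, 136, 2, Bob); (LS, 136, 2, Bob); (PD, NULL, NULL, NULL); (RF, 136, 2, Bob); (NULL, 51, 1, Sara); (NULL, 65, 3, Mona); (NULL, 74, 1, NULL); (NULL, 119, 6, Judy); (NULL, 163, 5, Quinn); (NULL, 210, 3, Heidi)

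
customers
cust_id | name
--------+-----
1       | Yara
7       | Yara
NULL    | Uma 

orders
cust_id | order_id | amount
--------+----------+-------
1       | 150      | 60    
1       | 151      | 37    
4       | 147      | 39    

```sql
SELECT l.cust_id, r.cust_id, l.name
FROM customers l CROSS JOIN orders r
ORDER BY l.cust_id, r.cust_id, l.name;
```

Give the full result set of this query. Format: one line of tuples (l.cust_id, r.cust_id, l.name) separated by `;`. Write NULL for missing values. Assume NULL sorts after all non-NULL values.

(1, 1, Yara); (1, 1, Yara); (1, 4, Yara); (7, 1, Yara); (7, 1, Yara); (7, 4, Yara); (NULL, 1, Uma); (NULL, 1, Uma); (NULL, 4, Uma)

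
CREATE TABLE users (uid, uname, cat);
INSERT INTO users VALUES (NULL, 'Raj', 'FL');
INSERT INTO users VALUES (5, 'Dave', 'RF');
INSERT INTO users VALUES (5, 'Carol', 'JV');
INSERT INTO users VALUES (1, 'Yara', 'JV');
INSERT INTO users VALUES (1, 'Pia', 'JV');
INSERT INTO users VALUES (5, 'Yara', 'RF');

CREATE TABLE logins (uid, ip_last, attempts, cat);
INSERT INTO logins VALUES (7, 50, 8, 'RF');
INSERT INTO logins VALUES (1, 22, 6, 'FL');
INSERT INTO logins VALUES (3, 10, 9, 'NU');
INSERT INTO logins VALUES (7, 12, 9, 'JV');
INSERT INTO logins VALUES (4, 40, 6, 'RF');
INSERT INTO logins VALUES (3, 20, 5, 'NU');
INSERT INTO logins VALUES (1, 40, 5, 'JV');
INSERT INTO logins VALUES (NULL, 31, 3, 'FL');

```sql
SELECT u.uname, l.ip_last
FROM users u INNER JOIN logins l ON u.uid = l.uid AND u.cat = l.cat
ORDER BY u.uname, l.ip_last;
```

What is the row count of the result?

2

INNER JOIN keeps only pairs where the ON condition holds.
Matching on u.uid = l.uid AND u.cat = l.cat. A NULL in a compared column never satisfies the condition.
- u row (uid=NULL, cat=FL): no match → dropped.
- u row (uid=5, cat=RF): no match → dropped.
- u row (uid=5, cat=JV): no match → dropped.
- u row (uid=1, cat=JV): matches 1 l row(s) → 1 output row(s).
- u row (uid=1, cat=JV): matches 1 l row(s) → 1 output row(s).
- u row (uid=5, cat=RF): no match → dropped.
Total: 2 rows.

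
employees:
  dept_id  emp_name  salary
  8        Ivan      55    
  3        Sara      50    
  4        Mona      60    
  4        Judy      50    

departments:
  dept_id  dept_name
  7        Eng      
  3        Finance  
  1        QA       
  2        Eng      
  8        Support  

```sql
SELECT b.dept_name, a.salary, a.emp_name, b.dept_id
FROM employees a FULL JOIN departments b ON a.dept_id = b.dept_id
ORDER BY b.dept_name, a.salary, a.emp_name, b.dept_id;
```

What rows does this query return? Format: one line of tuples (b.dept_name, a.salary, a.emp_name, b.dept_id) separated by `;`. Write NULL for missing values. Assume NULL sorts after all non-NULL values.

(Eng, NULL, NULL, 2); (Eng, NULL, NULL, 7); (Finance, 50, Sara, 3); (QA, NULL, NULL, 1); (Support, 55, Ivan, 8); (NULL, 50, Judy, NULL); (NULL, 60, Mona, NULL)

FULL OUTER JOIN keeps every row from both sides; unmatched rows get NULL for the other side's columns.
Matching on a.dept_id = b.dept_id.
- dept_id=8: 1 matching b row(s), so 1 row(s) emitted.
- dept_id=3: 1 matching b row(s), so 1 row(s) emitted.
- dept_id=4: no b row matches, row kept with b columns NULL.
- dept_id=4: no b row matches, row kept with b columns NULL.
- 3 b row(s) had no a match → kept, a columns NULL.
After projecting and ordering:
b.dept_name | a.salary | a.emp_name | b.dept_id
Eng | NULL | NULL | 2
Eng | NULL | NULL | 7
Finance | 50 | Sara | 3
QA | NULL | NULL | 1
Support | 55 | Ivan | 8
NULL | 50 | Judy | NULL
NULL | 60 | Mona | NULL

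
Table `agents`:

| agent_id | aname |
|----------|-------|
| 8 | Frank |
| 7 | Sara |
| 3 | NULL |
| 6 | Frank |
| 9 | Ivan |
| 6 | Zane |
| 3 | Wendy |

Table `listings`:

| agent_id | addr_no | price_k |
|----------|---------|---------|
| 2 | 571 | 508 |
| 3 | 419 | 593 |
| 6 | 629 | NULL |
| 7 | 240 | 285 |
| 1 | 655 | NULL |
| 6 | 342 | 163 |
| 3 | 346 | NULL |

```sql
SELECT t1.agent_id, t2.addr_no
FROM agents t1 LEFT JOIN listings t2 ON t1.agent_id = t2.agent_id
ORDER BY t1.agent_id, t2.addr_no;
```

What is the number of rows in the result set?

11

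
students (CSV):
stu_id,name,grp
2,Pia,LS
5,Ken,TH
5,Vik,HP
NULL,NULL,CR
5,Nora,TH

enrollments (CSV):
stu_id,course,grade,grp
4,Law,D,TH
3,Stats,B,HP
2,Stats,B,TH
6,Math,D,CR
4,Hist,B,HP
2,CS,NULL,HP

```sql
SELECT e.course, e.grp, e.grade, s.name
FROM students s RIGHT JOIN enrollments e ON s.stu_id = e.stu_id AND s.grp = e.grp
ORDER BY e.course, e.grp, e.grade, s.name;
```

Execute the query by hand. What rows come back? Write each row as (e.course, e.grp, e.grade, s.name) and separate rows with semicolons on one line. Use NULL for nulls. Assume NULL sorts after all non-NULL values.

(CS, HP, NULL, NULL); (Hist, HP, B, NULL); (Law, TH, D, NULL); (Math, CR, D, NULL); (Stats, HP, B, NULL); (Stats, TH, B, NULL)

RIGHT JOIN keeps every row from `enrollments`; unmatched rows get NULL for `students`'s columns.
Matching on s.stu_id = e.stu_id AND s.grp = e.grp. A NULL in a compared column never satisfies the condition.
Matched pairs: 0; unmatched e rows kept: 6.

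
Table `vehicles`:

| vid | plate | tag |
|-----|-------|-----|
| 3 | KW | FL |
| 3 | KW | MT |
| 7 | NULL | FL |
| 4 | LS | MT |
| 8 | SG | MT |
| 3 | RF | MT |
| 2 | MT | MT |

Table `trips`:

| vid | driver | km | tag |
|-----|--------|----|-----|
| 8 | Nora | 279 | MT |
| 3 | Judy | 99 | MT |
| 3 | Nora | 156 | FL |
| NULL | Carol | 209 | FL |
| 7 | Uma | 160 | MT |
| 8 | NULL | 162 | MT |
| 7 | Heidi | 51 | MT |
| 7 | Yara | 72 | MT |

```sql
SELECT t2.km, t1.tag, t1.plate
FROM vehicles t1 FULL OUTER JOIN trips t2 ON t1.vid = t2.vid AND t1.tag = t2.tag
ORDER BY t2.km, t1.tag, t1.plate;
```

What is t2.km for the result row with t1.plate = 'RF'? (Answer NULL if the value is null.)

99

FULL OUTER JOIN keeps every row from both sides; unmatched rows get NULL for the other side's columns.
Matching on t1.vid = t2.vid AND t1.tag = t2.tag. A NULL in a compared column never satisfies the condition.
- vid=3, tag=FL: 1 matching t2 row(s), so 1 row(s) emitted.
- vid=3, tag=MT: 1 matching t2 row(s), so 1 row(s) emitted.
- vid=7, tag=FL: no t2 row matches, row kept with t2 columns NULL.
- vid=4, tag=MT: no t2 row matches, row kept with t2 columns NULL.
- vid=8, tag=MT: 2 matching t2 row(s), so 2 row(s) emitted.
- vid=3, tag=MT: 1 matching t2 row(s), so 1 row(s) emitted.
- vid=2, tag=MT: no t2 row matches, row kept with t2 columns NULL.
- 4 t2 row(s) had no t1 match → kept, t1 columns NULL.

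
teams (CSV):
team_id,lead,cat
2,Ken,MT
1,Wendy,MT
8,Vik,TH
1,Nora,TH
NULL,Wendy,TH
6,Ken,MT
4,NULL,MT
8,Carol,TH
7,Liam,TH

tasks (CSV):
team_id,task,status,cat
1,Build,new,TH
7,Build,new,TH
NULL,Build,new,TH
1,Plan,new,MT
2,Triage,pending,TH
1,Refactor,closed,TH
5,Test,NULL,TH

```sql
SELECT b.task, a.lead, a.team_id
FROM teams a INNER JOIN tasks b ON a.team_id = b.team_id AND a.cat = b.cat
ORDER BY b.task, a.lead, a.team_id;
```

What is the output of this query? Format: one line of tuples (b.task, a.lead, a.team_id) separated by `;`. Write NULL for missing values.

INNER JOIN keeps only pairs where the ON condition holds.
Matching on a.team_id = b.team_id AND a.cat = b.cat. A NULL in a compared column never satisfies the condition.
- a (team_id=2, cat=MT) has no partner → excluded.
- a (team_id=1, cat=MT) pairs with 1 row(s) of b.
- a (team_id=8, cat=TH) has no partner → excluded.
- a (team_id=1, cat=TH) pairs with 2 row(s) of b.
- a (team_id=NULL, cat=TH) has no partner → excluded.
- a (team_id=6, cat=MT) has no partner → excluded.
- a (team_id=4, cat=MT) has no partner → excluded.
- a (team_id=8, cat=TH) has no partner → excluded.
- a (team_id=7, cat=TH) pairs with 1 row(s) of b.
After projecting and ordering:
b.task | a.lead | a.team_id
Build | Liam | 7
Build | Nora | 1
Plan | Wendy | 1
Refactor | Nora | 1

(Build, Liam, 7); (Build, Nora, 1); (Plan, Wendy, 1); (Refactor, Nora, 1)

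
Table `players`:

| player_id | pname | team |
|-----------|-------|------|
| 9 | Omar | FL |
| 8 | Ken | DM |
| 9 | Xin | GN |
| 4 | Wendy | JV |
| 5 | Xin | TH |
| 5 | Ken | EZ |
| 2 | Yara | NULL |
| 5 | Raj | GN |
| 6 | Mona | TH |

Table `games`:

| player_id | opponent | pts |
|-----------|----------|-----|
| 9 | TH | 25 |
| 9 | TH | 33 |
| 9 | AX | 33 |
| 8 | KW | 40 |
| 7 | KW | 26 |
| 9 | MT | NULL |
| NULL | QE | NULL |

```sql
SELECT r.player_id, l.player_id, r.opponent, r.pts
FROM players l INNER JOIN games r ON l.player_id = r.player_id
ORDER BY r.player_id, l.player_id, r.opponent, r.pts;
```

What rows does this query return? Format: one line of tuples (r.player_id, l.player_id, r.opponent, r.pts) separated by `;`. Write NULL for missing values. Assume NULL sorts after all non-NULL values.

(8, 8, KW, 40); (9, 9, AX, 33); (9, 9, AX, 33); (9, 9, MT, NULL); (9, 9, MT, NULL); (9, 9, TH, 25); (9, 9, TH, 25); (9, 9, TH, 33); (9, 9, TH, 33)

INNER JOIN keeps only pairs where the ON condition holds.
Matching on l.player_id = r.player_id. A NULL in a compared column never satisfies the condition.
- player_id=9: 4 matching r row(s), so 4 row(s) emitted.
- player_id=8: 1 matching r row(s), so 1 row(s) emitted.
- player_id=9: 4 matching r row(s), so 4 row(s) emitted.
- player_id=4: no matching r row, dropped.
- player_id=5: no matching r row, dropped.
- player_id=5: no matching r row, dropped.
- player_id=2: no matching r row, dropped.
- player_id=5: no matching r row, dropped.
- player_id=6: no matching r row, dropped.
After projecting and ordering:
r.player_id | l.player_id | r.opponent | r.pts
8 | 8 | KW | 40
9 | 9 | AX | 33
9 | 9 | AX | 33
9 | 9 | MT | NULL
9 | 9 | MT | NULL
9 | 9 | TH | 25
9 | 9 | TH | 25
9 | 9 | TH | 33
9 | 9 | TH | 33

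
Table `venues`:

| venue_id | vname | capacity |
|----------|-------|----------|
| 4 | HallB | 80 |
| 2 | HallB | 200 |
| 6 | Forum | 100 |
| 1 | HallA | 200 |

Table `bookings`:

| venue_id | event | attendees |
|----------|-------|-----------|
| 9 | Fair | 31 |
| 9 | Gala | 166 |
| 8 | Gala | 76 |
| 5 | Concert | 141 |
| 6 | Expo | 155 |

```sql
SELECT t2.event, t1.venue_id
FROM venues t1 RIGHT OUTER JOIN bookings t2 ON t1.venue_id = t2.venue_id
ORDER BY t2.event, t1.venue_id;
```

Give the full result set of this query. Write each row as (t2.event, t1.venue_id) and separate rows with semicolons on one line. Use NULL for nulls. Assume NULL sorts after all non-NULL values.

RIGHT JOIN keeps every row from `bookings`; unmatched rows get NULL for `venues`'s columns.
Matching on t1.venue_id = t2.venue_id.
- t1[0] venue_id=4 → no match.
- t1[1] venue_id=2 → no match.
- t1[2] venue_id=6 → 1 match(es) in t2 → 1 row(s).
- t1[3] venue_id=1 → no match.
- 4 t2 row(s) had no t1 match → kept, t1 columns NULL.
After projecting and ordering:
t2.event | t1.venue_id
Concert | NULL
Expo | 6
Fair | NULL
Gala | NULL
Gala | NULL

(Concert, NULL); (Expo, 6); (Fair, NULL); (Gala, NULL); (Gala, NULL)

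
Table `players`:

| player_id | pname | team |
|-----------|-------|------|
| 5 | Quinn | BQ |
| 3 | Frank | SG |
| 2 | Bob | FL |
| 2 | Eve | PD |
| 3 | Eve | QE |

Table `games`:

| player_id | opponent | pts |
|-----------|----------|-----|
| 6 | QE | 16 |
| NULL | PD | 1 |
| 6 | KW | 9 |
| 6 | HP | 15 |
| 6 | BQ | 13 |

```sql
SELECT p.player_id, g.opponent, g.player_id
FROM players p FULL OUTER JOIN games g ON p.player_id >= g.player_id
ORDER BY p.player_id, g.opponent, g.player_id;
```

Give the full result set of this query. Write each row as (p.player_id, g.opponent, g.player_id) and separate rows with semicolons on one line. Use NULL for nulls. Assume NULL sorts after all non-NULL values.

(2, NULL, NULL); (2, NULL, NULL); (3, NULL, NULL); (3, NULL, NULL); (5, NULL, NULL); (NULL, BQ, 6); (NULL, HP, 6); (NULL, KW, 6); (NULL, PD, NULL); (NULL, QE, 6)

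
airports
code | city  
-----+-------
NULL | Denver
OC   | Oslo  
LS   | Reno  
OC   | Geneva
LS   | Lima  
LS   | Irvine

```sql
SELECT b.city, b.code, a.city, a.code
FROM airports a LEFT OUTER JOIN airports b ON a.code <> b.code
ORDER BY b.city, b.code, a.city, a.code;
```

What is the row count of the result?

LEFT JOIN keeps every row from `airports a`; unmatched rows get NULL for `airports b`'s columns.
Matching on a.code <> b.code. A NULL in a compared column never satisfies the condition.
- a[0] code=NULL → no match; kept with NULLs on the b side.
- a[1] code=OC → 3 match(es) in b → 3 row(s).
- a[2] code=LS → 2 match(es) in b → 2 row(s).
- a[3] code=OC → 3 match(es) in b → 3 row(s).
- a[4] code=LS → 2 match(es) in b → 2 row(s).
- a[5] code=LS → 2 match(es) in b → 2 row(s).
Total: 12 matched + 1 padded = 13 rows.

13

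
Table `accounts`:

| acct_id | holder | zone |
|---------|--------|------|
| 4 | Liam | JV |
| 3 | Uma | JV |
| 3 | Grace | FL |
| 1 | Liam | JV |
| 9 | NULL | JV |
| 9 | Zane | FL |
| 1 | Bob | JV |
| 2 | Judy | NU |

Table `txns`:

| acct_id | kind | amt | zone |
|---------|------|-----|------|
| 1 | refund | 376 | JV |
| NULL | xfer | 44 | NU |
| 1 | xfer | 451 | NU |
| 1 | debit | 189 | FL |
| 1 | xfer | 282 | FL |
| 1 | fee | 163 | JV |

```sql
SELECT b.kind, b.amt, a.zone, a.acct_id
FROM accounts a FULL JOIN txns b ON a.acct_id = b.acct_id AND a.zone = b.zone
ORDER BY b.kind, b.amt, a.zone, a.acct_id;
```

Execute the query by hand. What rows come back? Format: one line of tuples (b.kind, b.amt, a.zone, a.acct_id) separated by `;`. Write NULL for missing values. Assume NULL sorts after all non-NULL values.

(debit, 189, NULL, NULL); (fee, 163, JV, 1); (fee, 163, JV, 1); (refund, 376, JV, 1); (refund, 376, JV, 1); (xfer, 44, NULL, NULL); (xfer, 282, NULL, NULL); (xfer, 451, NULL, NULL); (NULL, NULL, FL, 3); (NULL, NULL, FL, 9); (NULL, NULL, JV, 3); (NULL, NULL, JV, 4); (NULL, NULL, JV, 9); (NULL, NULL, NU, 2)

FULL OUTER JOIN keeps every row from both sides; unmatched rows get NULL for the other side's columns.
Matching on a.acct_id = b.acct_id AND a.zone = b.zone. A NULL in a compared column never satisfies the condition.
Matched pairs: 4; unmatched a rows kept: 6; unmatched b rows kept: 4.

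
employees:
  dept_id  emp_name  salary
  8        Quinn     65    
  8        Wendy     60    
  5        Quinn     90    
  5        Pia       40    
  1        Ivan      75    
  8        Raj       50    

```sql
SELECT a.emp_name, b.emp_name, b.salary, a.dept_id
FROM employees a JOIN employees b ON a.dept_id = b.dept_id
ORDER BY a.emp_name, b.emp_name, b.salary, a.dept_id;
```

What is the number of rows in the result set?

14

INNER JOIN keeps only pairs where the ON condition holds.
Matching on a.dept_id = b.dept_id.
- a row (dept_id=8): matches 3 b row(s) → 3 output row(s).
- a row (dept_id=8): matches 3 b row(s) → 3 output row(s).
- a row (dept_id=5): matches 2 b row(s) → 2 output row(s).
- a row (dept_id=5): matches 2 b row(s) → 2 output row(s).
- a row (dept_id=1): matches 1 b row(s) → 1 output row(s).
- a row (dept_id=8): matches 3 b row(s) → 3 output row(s).
Total: 14 rows.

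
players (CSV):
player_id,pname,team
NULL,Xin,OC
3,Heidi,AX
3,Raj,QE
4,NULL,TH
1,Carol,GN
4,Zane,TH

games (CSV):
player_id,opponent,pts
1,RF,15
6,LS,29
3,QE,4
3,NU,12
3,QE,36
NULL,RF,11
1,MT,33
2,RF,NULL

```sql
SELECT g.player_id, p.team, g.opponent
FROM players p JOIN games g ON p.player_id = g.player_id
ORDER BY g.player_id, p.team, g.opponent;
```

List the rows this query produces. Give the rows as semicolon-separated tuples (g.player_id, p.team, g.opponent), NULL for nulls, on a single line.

(1, GN, MT); (1, GN, RF); (3, AX, NU); (3, AX, QE); (3, AX, QE); (3, QE, NU); (3, QE, QE); (3, QE, QE)

INNER JOIN keeps only pairs where the ON condition holds.
Matching on p.player_id = g.player_id. A NULL in a compared column never satisfies the condition.
- p[0] player_id=NULL → no match; dropped.
- p[1] player_id=3 → 3 match(es) in g → 3 row(s).
- p[2] player_id=3 → 3 match(es) in g → 3 row(s).
- p[3] player_id=4 → no match; dropped.
- p[4] player_id=1 → 2 match(es) in g → 2 row(s).
- p[5] player_id=4 → no match; dropped.
After projecting and ordering:
g.player_id | p.team | g.opponent
1 | GN | MT
1 | GN | RF
3 | AX | NU
3 | AX | QE
3 | AX | QE
3 | QE | NU
3 | QE | QE
3 | QE | QE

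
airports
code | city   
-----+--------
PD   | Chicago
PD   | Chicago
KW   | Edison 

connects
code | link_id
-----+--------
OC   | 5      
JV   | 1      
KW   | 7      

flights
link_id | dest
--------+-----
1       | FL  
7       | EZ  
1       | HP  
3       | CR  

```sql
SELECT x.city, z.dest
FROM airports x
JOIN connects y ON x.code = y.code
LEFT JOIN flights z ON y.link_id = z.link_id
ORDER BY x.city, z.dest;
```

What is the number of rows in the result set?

Step 1 — x INNER JOIN y on code → 1 row(s).
Then LEFT JOIN `flights z` on link_id: each of those 1 rows is kept; rows whose y.link_id has no match in z get NULL for z's columns.
Result: 1 row(s).

1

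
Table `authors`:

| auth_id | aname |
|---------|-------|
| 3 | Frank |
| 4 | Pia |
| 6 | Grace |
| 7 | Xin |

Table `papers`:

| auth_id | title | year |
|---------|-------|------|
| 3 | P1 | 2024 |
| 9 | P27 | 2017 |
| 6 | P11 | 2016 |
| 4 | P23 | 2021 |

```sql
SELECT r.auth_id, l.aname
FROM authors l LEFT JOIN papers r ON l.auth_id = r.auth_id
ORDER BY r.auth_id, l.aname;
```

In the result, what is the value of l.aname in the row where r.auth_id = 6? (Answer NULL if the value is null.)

LEFT JOIN keeps every row from `authors`; unmatched rows get NULL for `papers`'s columns.
Matching on l.auth_id = r.auth_id.
- l[0] auth_id=3 → 1 match(es) in r → 1 row(s).
- l[1] auth_id=4 → 1 match(es) in r → 1 row(s).
- l[2] auth_id=6 → 1 match(es) in r → 1 row(s).
- l[3] auth_id=7 → no match; kept with NULLs on the r side.

Grace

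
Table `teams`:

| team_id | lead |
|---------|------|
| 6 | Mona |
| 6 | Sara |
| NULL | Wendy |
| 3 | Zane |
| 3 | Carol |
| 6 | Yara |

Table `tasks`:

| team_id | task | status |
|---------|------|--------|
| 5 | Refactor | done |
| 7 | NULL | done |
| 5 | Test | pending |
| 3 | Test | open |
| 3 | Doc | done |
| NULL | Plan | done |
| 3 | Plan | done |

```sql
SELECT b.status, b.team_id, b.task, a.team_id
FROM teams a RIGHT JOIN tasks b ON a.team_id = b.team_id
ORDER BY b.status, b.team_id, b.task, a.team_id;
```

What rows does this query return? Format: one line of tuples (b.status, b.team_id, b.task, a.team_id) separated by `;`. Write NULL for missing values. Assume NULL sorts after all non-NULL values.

RIGHT JOIN keeps every row from `tasks`; unmatched rows get NULL for `teams`'s columns.
Matching on a.team_id = b.team_id. A NULL in a compared column never satisfies the condition.
Matched pairs: 6; unmatched b rows kept: 4.

(done, 3, Doc, 3); (done, 3, Doc, 3); (done, 3, Plan, 3); (done, 3, Plan, 3); (done, 5, Refactor, NULL); (done, 7, NULL, NULL); (done, NULL, Plan, NULL); (open, 3, Test, 3); (open, 3, Test, 3); (pending, 5, Test, NULL)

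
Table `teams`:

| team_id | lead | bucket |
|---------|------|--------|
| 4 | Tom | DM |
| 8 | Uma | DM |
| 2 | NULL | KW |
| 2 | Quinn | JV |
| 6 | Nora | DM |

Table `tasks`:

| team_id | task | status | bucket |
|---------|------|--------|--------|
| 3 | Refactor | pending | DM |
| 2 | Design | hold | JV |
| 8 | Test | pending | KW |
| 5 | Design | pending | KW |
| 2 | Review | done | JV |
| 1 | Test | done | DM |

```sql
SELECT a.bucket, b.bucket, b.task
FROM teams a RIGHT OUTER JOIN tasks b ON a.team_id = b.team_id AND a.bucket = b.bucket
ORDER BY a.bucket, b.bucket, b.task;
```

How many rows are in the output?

RIGHT JOIN keeps every row from `tasks`; unmatched rows get NULL for `teams`'s columns.
Matching on a.team_id = b.team_id AND a.bucket = b.bucket.
Matched pairs: 2; unmatched b rows kept: 4.
Total: 2 matched + 4 padded = 6 rows.

6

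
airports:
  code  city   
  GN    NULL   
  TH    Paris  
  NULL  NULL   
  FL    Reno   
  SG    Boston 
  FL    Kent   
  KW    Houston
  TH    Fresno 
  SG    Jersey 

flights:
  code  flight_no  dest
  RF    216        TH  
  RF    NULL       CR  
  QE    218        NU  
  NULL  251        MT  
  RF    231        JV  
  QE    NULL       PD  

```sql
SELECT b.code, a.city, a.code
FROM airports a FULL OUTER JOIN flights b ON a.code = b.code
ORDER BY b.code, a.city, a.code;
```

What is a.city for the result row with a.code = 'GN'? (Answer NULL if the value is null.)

FULL OUTER JOIN keeps every row from both sides; unmatched rows get NULL for the other side's columns.
Matching on a.code = b.code. A NULL in a compared column never satisfies the condition.
- code=GN: no b row matches, row kept with b columns NULL.
- code=TH: no b row matches, row kept with b columns NULL.
- code=NULL: no b row matches, row kept with b columns NULL.
- code=FL: no b row matches, row kept with b columns NULL.
- code=SG: no b row matches, row kept with b columns NULL.
- code=FL: no b row matches, row kept with b columns NULL.
- code=KW: no b row matches, row kept with b columns NULL.
- code=TH: no b row matches, row kept with b columns NULL.
- code=SG: no b row matches, row kept with b columns NULL.
- plus 6 unmatched b row(s), each kept with NULL a columns.

NULL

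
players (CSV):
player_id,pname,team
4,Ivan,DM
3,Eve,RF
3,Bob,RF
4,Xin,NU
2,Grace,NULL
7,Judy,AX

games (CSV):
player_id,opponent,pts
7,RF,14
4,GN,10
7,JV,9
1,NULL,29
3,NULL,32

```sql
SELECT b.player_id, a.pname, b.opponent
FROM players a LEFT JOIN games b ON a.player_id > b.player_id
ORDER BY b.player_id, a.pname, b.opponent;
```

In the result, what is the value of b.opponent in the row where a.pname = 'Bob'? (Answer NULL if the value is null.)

NULL

LEFT JOIN keeps every row from `players`; unmatched rows get NULL for `games`'s columns.
Matching on a.player_id > b.player_id.
- a row (player_id=4): matches 2 b row(s) → 2 output row(s).
- a row (player_id=3): matches 1 b row(s) → 1 output row(s).
- a row (player_id=3): matches 1 b row(s) → 1 output row(s).
- a row (player_id=4): matches 2 b row(s) → 2 output row(s).
- a row (player_id=2): matches 1 b row(s) → 1 output row(s).
- a row (player_id=7): matches 3 b row(s) → 3 output row(s).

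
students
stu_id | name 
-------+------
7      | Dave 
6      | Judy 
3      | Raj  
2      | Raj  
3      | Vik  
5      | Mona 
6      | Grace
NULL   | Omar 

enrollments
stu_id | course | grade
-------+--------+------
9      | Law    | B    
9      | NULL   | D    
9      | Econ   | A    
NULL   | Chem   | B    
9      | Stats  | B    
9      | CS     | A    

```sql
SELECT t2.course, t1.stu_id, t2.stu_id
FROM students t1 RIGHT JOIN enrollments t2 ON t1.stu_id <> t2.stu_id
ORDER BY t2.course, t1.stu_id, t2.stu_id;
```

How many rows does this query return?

RIGHT JOIN keeps every row from `enrollments`; unmatched rows get NULL for `students`'s columns.
Matching on t1.stu_id <> t2.stu_id. A NULL in a compared column never satisfies the condition.
- t1[0] stu_id=7 → 5 match(es) in t2 → 5 row(s).
- t1[1] stu_id=6 → 5 match(es) in t2 → 5 row(s).
- t1[2] stu_id=3 → 5 match(es) in t2 → 5 row(s).
- t1[3] stu_id=2 → 5 match(es) in t2 → 5 row(s).
- t1[4] stu_id=3 → 5 match(es) in t2 → 5 row(s).
- t1[5] stu_id=5 → 5 match(es) in t2 → 5 row(s).
- t1[6] stu_id=6 → 5 match(es) in t2 → 5 row(s).
- t1[7] stu_id=NULL → no match.
- 1 row(s) from t2 found no t1 partner → padded with NULL.
Total: 35 matched + 1 padded = 36 rows.

36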